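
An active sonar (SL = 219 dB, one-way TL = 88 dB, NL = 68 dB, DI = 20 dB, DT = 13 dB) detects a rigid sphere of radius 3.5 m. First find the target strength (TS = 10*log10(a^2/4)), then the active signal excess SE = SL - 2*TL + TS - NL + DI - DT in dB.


Step 1: TS = 10*log10(3.5^2/4) = 4.86 dB
Step 2: SE = SL - 2*TL + TS - NL + DI - DT = 219 - 2*88 + (4.86) - 68 + 20 - 13 = -13.14

-13.14 dB


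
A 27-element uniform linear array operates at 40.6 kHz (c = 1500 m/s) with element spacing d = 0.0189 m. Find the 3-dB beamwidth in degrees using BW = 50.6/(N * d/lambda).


3.66 deg


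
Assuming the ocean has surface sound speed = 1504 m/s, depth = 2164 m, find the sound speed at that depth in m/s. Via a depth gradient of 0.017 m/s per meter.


c = 1504 + 0.017 * 2164 = 1540.788

1540.788 m/s


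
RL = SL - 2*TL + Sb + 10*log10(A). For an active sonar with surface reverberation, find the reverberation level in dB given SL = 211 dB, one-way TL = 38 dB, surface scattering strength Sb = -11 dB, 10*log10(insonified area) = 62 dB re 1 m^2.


RL = SL - 2*TL + Sb + 10*log10(A) = 211 - 2*38 + (-11) + 62 = 186

186 dB


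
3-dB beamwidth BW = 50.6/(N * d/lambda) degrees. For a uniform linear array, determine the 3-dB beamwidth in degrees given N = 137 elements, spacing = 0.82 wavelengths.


0.45 deg


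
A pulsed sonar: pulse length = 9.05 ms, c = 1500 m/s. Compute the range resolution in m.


dR = c*tau/2 = 1500 * 9.05e-3 / 2 = 6.7875

6.7875 m


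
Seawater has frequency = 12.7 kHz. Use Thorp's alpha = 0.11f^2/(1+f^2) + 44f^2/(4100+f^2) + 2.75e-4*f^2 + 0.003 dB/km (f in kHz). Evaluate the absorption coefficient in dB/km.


1.822 dB/km


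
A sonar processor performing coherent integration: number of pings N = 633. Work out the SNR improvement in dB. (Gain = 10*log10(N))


28.01 dB


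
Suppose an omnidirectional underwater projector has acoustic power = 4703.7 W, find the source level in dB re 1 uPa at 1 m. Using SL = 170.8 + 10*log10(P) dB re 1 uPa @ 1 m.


207.52 dB


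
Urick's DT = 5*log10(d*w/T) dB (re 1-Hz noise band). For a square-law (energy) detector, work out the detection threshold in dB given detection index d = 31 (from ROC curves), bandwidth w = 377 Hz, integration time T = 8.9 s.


DT = 5*log10(d*w/T) = 5*log10(31 * 377 / 8.9) = 5*log10(1313.15) = 15.59

15.59 dB


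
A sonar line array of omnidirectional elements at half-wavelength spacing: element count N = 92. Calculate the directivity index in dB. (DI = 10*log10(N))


DI = 10*log10(92) = 19.64

19.64 dB


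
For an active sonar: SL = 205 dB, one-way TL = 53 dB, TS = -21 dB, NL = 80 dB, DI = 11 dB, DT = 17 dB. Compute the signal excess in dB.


-8 dB


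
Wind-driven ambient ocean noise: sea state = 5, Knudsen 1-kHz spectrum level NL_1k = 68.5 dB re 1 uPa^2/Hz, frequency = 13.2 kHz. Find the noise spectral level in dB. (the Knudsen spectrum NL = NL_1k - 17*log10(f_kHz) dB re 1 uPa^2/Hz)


NL = NL_1k - 17*log10(f_kHz) = 68.5 - 17*log10(13.2) = 68.5 - (19.05) = 49.45

49.45 dB


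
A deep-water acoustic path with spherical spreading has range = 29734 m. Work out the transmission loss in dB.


TL = 20*log10(29734) = 89.47

89.47 dB


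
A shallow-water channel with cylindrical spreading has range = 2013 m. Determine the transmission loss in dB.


TL = 10*log10(2013) = 33.04

33.04 dB


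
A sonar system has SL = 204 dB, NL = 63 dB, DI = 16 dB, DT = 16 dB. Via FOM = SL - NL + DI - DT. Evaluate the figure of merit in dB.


FOM = SL - NL + DI - DT = 204 - 63 + 16 - 16 = 141

141 dB


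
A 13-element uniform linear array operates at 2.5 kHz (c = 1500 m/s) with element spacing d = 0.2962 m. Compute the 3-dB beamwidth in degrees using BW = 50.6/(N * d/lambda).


Step 1: lambda = 1500/2500 = 0.6 m
Step 2: d/lambda = 0.2962/0.6 = 0.4937
Step 3: BW = 50.6/(N * d/lambda) = 50.6/(13 * 0.4937) = 7.88

7.88 deg


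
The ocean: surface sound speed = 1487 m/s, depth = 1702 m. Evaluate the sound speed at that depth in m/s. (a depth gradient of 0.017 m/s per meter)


c = 1487 + 0.017 * 1702 = 1515.934

1515.934 m/s


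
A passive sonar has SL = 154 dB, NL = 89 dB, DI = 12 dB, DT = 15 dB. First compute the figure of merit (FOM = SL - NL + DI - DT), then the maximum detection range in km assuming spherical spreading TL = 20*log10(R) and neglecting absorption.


Step 1: FOM = SL - NL + DI - DT = 154 - 89 + 12 - 15 = 62 dB
Step 2: at max range FOM = TL = 20*log10(R), so R = 10^(62/20) = 1258.93 m = 1.26 km

1.26 km


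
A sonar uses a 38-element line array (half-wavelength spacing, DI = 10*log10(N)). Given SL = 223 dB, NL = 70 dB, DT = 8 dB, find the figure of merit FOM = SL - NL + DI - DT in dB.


Step 1: DI = 10*log10(38) = 15.8 dB
Step 2: FOM = SL - NL + DI - DT = 223 - 70 + 15.8 - 8 = 160.8

160.8 dB


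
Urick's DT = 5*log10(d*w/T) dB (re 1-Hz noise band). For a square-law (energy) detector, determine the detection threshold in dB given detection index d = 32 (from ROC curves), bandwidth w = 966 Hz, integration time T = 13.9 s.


DT = 5*log10(d*w/T) = 5*log10(32 * 966 / 13.9) = 5*log10(2223.88) = 16.74

16.74 dB


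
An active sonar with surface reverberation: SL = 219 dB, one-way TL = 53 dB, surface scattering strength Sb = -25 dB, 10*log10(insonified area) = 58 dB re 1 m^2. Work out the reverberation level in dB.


RL = SL - 2*TL + Sb + 10*log10(A) = 219 - 2*53 + (-25) + 58 = 146

146 dB


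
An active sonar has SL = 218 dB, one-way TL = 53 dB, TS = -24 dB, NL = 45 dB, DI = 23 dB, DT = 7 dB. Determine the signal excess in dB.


59 dB


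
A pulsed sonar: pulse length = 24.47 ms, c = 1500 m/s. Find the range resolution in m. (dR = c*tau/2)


18.3525 m


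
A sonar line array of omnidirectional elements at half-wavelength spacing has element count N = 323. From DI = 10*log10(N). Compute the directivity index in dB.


DI = 10*log10(323) = 25.09

25.09 dB


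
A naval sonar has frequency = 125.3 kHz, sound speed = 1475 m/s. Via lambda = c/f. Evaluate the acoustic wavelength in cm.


lambda = c/f = 1475 / 125300 = 0.0118 m = 1.18 cm

1.18 cm


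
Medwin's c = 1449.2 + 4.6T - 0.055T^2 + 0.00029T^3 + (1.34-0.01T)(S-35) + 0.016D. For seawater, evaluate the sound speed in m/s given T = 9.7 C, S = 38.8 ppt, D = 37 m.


c = 1449.2 + 4.6*9.7 - 0.055*9.7^2 + 0.00029*9.7^3 + (1.34 - 0.01*9.7)*(38.8 - 35) + 0.016*37 = 1494.23

1494.23 m/s


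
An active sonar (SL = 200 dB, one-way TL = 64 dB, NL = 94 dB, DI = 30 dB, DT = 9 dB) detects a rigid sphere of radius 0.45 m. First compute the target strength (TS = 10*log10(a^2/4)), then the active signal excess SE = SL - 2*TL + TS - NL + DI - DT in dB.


Step 1: TS = 10*log10(0.45^2/4) = -12.96 dB
Step 2: SE = SL - 2*TL + TS - NL + DI - DT = 200 - 2*64 + (-12.96) - 94 + 30 - 9 = -13.96

-13.96 dB


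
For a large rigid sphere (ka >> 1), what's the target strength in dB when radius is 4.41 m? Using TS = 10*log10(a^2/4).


TS = 10*log10(4.41^2 / 4) = 10*log10(4.862025) = 6.87

6.87 dB


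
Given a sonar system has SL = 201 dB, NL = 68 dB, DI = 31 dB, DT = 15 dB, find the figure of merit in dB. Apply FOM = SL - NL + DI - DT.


FOM = SL - NL + DI - DT = 201 - 68 + 31 - 15 = 149

149 dB


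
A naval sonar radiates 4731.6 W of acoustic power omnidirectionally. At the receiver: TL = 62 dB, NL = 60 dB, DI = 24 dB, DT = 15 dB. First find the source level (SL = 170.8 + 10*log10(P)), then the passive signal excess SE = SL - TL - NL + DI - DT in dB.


Step 1: SL = 170.8 + 10*log10(4731.6) = 207.55 dB
Step 2: SE = SL - TL - NL + DI - DT = 207.55 - 62 - 60 + 24 - 15 = 94.55

94.55 dB


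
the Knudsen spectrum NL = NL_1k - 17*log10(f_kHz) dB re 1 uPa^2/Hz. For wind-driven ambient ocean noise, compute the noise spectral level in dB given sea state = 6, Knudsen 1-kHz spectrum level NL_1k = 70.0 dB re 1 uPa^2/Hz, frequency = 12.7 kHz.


NL = NL_1k - 17*log10(f_kHz) = 70.0 - 17*log10(12.7) = 70.0 - (18.76) = 51.24

51.24 dB


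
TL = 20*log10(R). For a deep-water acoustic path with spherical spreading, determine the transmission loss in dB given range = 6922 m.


76.8 dB


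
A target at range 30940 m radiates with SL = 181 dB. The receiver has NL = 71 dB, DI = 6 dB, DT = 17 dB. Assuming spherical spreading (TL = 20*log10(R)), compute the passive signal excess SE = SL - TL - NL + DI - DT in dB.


9.19 dB


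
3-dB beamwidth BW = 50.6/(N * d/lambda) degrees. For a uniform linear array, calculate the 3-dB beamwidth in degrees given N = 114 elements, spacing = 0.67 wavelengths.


BW = 50.6 / (114 * 0.67) = 50.6 / 76.38 = 0.66

0.66 deg


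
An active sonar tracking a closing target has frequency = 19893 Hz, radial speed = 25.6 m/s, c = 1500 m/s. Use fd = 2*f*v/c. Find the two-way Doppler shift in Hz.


fd = 2*f*v/c = 2 * 19893 * 25.6 / 1500 = 679.01

679.01 Hz


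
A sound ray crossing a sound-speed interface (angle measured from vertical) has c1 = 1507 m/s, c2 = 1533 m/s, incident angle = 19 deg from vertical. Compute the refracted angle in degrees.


19.34 deg


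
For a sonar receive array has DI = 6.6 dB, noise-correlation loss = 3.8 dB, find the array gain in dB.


AG = DI - L_corr = 6.6 - 3.8 = 2.8

2.8 dB


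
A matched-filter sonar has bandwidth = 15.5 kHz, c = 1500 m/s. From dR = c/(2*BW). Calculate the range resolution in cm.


4.84 cm


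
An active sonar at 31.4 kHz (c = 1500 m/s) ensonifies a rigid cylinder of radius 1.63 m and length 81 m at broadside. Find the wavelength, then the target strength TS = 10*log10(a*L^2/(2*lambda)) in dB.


Step 1: lambda = c/f = 1500/31400 = 0.04777 m
Step 2: TS = 10*log10(a*L^2/(2*lambda)) = 10*log10(1.63*81^2/(2*0.04777)) = 50.49

50.49 dB


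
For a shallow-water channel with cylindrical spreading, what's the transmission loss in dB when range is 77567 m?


TL = 10*log10(77567) = 48.9

48.9 dB


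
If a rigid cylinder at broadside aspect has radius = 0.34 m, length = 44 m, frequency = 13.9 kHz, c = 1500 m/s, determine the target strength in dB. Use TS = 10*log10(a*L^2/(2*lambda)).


34.84 dB


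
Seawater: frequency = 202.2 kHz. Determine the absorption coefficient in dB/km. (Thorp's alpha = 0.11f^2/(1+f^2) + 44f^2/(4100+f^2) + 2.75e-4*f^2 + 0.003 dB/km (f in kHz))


f^2 = 40884.84
alpha = 0.11*40884.84/(1+40884.84) + 44*40884.84/(4100+40884.84) + 2.75e-4*40884.84 + 0.003 = 51.346

51.346 dB/km


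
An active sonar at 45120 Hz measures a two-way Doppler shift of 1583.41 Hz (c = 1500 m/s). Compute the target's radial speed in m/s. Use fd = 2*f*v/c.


26.32 m/s


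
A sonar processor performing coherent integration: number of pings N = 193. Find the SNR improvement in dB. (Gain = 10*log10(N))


Gain = 10*log10(193) = 22.86

22.86 dB


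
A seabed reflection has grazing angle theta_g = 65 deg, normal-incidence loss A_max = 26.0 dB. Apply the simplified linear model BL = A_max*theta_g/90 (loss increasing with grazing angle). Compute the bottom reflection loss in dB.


18.78 dB


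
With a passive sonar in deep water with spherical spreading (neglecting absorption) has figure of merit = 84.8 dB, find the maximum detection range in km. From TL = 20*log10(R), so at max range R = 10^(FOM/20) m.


At max range FOM = TL, so 20*log10(R) = 84.8
R = 10^(84.8/20) = 17378.01 m = 17.38 km

17.38 km


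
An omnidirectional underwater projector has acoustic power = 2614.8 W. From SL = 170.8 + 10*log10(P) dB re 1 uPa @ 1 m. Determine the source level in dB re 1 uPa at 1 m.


SL = 170.8 + 10*log10(2614.8) = 170.8 + 34.17 = 204.97

204.97 dB


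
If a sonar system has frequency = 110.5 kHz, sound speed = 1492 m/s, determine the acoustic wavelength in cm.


lambda = c/f = 1492 / 110500 = 0.0135 m = 1.35 cm

1.35 cm


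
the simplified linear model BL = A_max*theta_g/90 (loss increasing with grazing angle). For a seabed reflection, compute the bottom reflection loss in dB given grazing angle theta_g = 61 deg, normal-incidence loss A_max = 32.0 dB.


BL = A_max * theta_g / 90 = 32.0 * 61 / 90 = 21.69

21.69 dB


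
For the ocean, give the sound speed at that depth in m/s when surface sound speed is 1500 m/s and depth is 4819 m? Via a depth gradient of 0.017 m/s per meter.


1581.923 m/s


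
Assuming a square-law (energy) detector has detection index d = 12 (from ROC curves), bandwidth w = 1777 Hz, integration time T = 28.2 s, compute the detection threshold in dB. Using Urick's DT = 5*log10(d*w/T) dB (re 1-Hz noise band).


DT = 5*log10(d*w/T) = 5*log10(12 * 1777 / 28.2) = 5*log10(756.17) = 14.39

14.39 dB


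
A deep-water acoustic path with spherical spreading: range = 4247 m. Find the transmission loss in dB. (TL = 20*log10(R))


72.56 dB


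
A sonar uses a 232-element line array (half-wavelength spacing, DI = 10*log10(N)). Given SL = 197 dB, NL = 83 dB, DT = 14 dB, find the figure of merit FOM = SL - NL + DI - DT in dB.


123.65 dB


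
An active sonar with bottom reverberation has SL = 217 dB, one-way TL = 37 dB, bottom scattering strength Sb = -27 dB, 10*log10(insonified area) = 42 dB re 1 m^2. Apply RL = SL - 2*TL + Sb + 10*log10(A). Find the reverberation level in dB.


RL = SL - 2*TL + Sb + 10*log10(A) = 217 - 2*37 + (-27) + 42 = 158

158 dB


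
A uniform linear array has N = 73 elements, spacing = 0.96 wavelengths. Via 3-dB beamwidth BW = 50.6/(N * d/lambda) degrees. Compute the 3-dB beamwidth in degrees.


BW = 50.6 / (73 * 0.96) = 50.6 / 70.08 = 0.72

0.72 deg


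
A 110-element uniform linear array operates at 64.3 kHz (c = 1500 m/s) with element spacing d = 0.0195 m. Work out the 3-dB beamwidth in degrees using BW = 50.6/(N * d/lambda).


Step 1: lambda = 1500/64300 = 0.02333 m
Step 2: d/lambda = 0.0195/0.02333 = 0.8358
Step 3: BW = 50.6/(N * d/lambda) = 50.6/(110 * 0.8358) = 0.55

0.55 deg


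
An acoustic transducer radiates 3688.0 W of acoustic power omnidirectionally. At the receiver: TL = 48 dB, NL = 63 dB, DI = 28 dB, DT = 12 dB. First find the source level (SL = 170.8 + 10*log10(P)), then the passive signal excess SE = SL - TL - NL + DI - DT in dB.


Step 1: SL = 170.8 + 10*log10(3688.0) = 206.47 dB
Step 2: SE = SL - TL - NL + DI - DT = 206.47 - 48 - 63 + 28 - 12 = 111.47

111.47 dB


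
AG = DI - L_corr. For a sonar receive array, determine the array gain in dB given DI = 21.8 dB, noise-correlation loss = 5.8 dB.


AG = DI - L_corr = 21.8 - 5.8 = 16.0

16.0 dB


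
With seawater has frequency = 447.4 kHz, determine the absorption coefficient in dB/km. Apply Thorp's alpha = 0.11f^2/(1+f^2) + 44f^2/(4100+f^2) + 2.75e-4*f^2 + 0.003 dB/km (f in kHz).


98.276 dB/km


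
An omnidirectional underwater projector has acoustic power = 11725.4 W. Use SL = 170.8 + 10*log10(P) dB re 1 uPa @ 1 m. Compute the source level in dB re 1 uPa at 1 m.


211.49 dB


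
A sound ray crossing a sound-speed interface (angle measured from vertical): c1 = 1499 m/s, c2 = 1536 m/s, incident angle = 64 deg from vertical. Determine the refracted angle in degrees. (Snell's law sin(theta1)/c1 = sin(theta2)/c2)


sin(theta2) = (c2/c1)*sin(theta1) = (1536/1499)*sin(64 deg) = 0.92098
theta2 = arcsin(0.92098) = 67.07

67.07 deg


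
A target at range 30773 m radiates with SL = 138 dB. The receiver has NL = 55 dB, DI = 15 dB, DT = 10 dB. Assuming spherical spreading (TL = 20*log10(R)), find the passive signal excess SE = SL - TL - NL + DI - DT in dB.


Step 1: TL = 20*log10(30773) = 89.76 dB
Step 2: SE = 138 - 89.76 - 55 + 15 - 10 = -1.76

-1.76 dB


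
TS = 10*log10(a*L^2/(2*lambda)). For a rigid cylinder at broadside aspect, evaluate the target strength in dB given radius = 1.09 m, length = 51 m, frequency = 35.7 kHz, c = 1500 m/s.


45.28 dB


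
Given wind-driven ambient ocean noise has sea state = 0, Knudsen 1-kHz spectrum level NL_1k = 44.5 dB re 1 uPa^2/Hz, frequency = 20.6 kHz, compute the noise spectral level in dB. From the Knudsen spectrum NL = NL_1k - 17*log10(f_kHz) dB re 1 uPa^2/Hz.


NL = NL_1k - 17*log10(f_kHz) = 44.5 - 17*log10(20.6) = 44.5 - (22.34) = 22.16

22.16 dB


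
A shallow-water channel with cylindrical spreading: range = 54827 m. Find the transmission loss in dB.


47.39 dB


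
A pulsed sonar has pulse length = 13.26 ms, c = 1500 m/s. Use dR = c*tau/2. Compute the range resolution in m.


dR = c*tau/2 = 1500 * 13.26e-3 / 2 = 9.945

9.945 m


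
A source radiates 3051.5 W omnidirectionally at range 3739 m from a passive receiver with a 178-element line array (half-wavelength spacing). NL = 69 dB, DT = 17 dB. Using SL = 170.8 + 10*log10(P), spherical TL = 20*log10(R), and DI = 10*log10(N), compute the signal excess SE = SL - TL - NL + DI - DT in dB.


70.69 dB


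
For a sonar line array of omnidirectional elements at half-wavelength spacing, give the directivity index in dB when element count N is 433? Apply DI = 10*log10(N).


26.36 dB


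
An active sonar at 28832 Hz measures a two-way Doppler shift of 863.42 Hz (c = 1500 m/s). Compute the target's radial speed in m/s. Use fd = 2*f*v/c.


From fd = 2*f*v/c, v = c*fd/(2*f) = 1500 * 863.42 / (2*28832) = 22.46

22.46 m/s


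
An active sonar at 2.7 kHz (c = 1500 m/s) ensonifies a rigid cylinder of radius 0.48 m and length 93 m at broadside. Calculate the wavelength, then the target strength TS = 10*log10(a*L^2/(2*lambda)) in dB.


Step 1: lambda = c/f = 1500/2700 = 0.55556 m
Step 2: TS = 10*log10(a*L^2/(2*lambda)) = 10*log10(0.48*93^2/(2*0.55556)) = 35.72

35.72 dB


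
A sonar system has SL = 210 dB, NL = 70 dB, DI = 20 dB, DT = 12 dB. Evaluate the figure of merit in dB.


148 dB


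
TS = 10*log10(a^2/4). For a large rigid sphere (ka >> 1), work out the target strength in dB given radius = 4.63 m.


TS = 10*log10(4.63^2 / 4) = 10*log10(5.359225) = 7.29

7.29 dB


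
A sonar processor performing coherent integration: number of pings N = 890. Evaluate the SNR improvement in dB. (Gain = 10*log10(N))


Gain = 10*log10(890) = 29.49

29.49 dB


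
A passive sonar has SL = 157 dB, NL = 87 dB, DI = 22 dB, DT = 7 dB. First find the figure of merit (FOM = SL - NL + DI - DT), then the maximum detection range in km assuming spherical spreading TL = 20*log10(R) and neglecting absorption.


Step 1: FOM = SL - NL + DI - DT = 157 - 87 + 22 - 7 = 85 dB
Step 2: at max range FOM = TL = 20*log10(R), so R = 10^(85/20) = 17782.79 m = 17.78 km

17.78 km


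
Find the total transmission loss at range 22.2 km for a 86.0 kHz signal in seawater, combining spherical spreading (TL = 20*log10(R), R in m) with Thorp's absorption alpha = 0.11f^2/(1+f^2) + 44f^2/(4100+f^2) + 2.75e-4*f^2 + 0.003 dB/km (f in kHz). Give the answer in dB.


Step 1 (Thorp): alpha = 0.11*7396.0/(1+7396.0) + 44*7396.0/(4100+7396.0) + 2.75e-4*7396.0 + 0.003 = 30.4545 dB/km
Step 2: TL_spread = 20*log10(22200) = 86.93 dB
Step 3: TL_abs = alpha*R = 30.4545 * 22.2 = 676.09 dB
Step 4: TL_total = 86.93 + 676.09 = 763.02

763.02 dB


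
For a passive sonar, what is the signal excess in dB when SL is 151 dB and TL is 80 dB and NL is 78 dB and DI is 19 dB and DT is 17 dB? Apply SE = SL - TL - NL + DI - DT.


SE = SL - TL - NL + DI - DT = 151 - 80 - 78 + 19 - 17 = -5

-5 dB


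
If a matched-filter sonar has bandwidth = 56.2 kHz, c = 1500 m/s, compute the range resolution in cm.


dR = c/(2*BW) = 1500 / (2 * 56.2e3) = 0.0133 m = 1.33 cm

1.33 cm


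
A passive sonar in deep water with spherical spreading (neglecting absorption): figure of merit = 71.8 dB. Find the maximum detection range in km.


At max range FOM = TL, so 20*log10(R) = 71.8
R = 10^(71.8/20) = 3890.45 m = 3.89 km

3.89 km


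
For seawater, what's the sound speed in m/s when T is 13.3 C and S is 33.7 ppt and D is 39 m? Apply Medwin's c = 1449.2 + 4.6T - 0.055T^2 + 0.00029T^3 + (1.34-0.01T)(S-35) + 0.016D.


c = 1449.2 + 4.6*13.3 - 0.055*13.3^2 + 0.00029*13.3^3 + (1.34 - 0.01*13.3)*(33.7 - 35) + 0.016*39 = 1500.39

1500.39 m/s


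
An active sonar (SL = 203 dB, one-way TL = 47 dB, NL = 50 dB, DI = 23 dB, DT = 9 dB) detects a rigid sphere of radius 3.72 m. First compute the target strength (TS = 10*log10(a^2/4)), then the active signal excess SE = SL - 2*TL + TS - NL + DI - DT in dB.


Step 1: TS = 10*log10(3.72^2/4) = 5.39 dB
Step 2: SE = SL - 2*TL + TS - NL + DI - DT = 203 - 2*47 + (5.39) - 50 + 23 - 9 = 78.39

78.39 dB


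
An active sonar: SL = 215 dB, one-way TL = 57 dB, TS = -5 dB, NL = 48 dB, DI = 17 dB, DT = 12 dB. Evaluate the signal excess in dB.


53 dB


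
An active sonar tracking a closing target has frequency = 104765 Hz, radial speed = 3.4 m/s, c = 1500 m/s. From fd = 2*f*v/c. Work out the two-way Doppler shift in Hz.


fd = 2*f*v/c = 2 * 104765 * 3.4 / 1500 = 474.93

474.93 Hz


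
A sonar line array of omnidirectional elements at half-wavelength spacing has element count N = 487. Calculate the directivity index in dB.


DI = 10*log10(487) = 26.88

26.88 dB


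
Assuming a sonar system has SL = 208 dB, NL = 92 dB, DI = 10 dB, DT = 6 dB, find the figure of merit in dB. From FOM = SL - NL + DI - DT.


FOM = SL - NL + DI - DT = 208 - 92 + 10 - 6 = 120

120 dB


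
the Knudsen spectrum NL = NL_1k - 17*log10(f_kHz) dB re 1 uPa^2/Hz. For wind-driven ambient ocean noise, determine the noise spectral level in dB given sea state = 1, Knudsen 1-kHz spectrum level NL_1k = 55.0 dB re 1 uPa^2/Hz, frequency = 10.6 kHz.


NL = NL_1k - 17*log10(f_kHz) = 55.0 - 17*log10(10.6) = 55.0 - (17.43) = 37.57

37.57 dB


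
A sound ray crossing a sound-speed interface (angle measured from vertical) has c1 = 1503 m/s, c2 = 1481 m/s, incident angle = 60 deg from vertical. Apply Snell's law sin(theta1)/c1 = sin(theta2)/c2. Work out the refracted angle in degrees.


sin(theta2) = (c2/c1)*sin(theta1) = (1481/1503)*sin(60 deg) = 0.85335
theta2 = arcsin(0.85335) = 58.58

58.58 deg


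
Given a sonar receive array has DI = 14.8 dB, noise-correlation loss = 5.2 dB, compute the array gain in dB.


AG = DI - L_corr = 14.8 - 5.2 = 9.6

9.6 dB


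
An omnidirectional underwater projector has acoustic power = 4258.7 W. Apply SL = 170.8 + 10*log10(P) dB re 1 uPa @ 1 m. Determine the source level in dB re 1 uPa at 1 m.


207.09 dB


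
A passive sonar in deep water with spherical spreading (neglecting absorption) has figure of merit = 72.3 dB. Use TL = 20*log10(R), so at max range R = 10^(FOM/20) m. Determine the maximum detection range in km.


At max range FOM = TL, so 20*log10(R) = 72.3
R = 10^(72.3/20) = 4120.98 m = 4.12 km

4.12 km


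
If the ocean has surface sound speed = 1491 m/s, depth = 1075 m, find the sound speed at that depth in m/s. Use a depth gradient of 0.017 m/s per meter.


c = 1491 + 0.017 * 1075 = 1509.275

1509.275 m/s


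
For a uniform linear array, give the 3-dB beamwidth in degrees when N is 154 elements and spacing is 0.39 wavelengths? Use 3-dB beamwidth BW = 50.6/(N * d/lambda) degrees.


BW = 50.6 / (154 * 0.39) = 50.6 / 60.06 = 0.84

0.84 deg


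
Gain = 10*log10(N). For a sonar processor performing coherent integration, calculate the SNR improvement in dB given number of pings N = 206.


Gain = 10*log10(206) = 23.14

23.14 dB


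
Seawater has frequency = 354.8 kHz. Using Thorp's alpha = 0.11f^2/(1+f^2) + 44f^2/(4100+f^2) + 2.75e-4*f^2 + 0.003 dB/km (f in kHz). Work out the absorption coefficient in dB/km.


f^2 = 125883.04
alpha = 0.11*125883.04/(1+125883.04) + 44*125883.04/(4100+125883.04) + 2.75e-4*125883.04 + 0.003 = 77.343

77.343 dB/km


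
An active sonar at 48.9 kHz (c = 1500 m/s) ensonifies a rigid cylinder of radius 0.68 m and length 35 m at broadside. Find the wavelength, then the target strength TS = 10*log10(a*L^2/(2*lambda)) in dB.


Step 1: lambda = c/f = 1500/48900 = 0.03067 m
Step 2: TS = 10*log10(a*L^2/(2*lambda)) = 10*log10(0.68*35^2/(2*0.03067)) = 41.33

41.33 dB


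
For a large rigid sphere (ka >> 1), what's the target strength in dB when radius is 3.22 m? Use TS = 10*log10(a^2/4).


TS = 10*log10(3.22^2 / 4) = 10*log10(2.5921) = 4.14

4.14 dB


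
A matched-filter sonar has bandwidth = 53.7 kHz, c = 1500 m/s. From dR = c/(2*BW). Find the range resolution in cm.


1.4 cm


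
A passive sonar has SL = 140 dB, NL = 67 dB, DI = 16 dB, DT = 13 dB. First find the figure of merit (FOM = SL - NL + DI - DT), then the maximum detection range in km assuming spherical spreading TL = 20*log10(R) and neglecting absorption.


Step 1: FOM = SL - NL + DI - DT = 140 - 67 + 16 - 13 = 76 dB
Step 2: at max range FOM = TL = 20*log10(R), so R = 10^(76/20) = 6309.57 m = 6.31 km

6.31 km


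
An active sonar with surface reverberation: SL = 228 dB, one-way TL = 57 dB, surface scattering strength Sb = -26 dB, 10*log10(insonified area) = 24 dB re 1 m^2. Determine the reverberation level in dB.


RL = SL - 2*TL + Sb + 10*log10(A) = 228 - 2*57 + (-26) + 24 = 112

112 dB


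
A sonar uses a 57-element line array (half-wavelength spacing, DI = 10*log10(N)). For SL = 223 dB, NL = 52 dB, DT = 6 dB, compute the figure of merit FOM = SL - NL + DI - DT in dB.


Step 1: DI = 10*log10(57) = 17.56 dB
Step 2: FOM = SL - NL + DI - DT = 223 - 52 + 17.56 - 6 = 182.56

182.56 dB


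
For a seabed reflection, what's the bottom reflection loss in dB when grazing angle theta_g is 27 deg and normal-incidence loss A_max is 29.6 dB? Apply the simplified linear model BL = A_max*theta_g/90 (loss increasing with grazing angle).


BL = A_max * theta_g / 90 = 29.6 * 27 / 90 = 8.88

8.88 dB


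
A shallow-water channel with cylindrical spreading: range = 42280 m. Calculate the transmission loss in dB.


TL = 10*log10(42280) = 46.26

46.26 dB


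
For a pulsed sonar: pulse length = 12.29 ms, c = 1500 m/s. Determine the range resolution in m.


dR = c*tau/2 = 1500 * 12.29e-3 / 2 = 9.2175

9.2175 m


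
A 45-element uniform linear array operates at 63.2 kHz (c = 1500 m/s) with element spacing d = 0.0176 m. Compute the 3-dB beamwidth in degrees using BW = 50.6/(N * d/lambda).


Step 1: lambda = 1500/63200 = 0.02373 m
Step 2: d/lambda = 0.0176/0.02373 = 0.7417
Step 3: BW = 50.6/(N * d/lambda) = 50.6/(45 * 0.7417) = 1.52

1.52 deg


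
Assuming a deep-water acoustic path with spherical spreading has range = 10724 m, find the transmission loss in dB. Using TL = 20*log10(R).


TL = 20*log10(10724) = 80.61

80.61 dB


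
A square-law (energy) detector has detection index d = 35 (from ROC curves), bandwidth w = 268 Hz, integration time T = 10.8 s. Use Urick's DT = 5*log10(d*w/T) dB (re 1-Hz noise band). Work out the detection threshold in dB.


14.69 dB


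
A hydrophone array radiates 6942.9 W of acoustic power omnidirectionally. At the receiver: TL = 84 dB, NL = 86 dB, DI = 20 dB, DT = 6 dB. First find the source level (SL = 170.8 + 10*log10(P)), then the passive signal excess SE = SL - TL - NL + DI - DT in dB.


Step 1: SL = 170.8 + 10*log10(6942.9) = 209.22 dB
Step 2: SE = SL - TL - NL + DI - DT = 209.22 - 84 - 86 + 20 - 6 = 53.22

53.22 dB


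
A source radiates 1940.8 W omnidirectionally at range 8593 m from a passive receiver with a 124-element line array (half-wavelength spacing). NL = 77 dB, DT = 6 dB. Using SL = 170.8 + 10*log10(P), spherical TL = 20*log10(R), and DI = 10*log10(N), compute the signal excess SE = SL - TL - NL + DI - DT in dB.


Step 1: SL = 170.8 + 10*log10(1940.8) = 203.68 dB
Step 2: TL = 20*log10(8593) = 78.68 dB
Step 3: DI = 10*log10(124) = 20.93 dB
Step 4: SE = SL - TL - NL + DI - DT = 203.68 - 78.68 - 77 + 20.93 - 6 = 62.93

62.93 dB


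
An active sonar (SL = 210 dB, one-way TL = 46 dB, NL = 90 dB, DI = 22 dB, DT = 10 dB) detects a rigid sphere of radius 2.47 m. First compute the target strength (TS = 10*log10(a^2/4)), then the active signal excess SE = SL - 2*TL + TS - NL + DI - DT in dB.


Step 1: TS = 10*log10(2.47^2/4) = 1.83 dB
Step 2: SE = SL - 2*TL + TS - NL + DI - DT = 210 - 2*46 + (1.83) - 90 + 22 - 10 = 41.83

41.83 dB


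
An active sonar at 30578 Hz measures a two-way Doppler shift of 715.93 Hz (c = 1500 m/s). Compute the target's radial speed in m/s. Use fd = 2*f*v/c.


17.56 m/s


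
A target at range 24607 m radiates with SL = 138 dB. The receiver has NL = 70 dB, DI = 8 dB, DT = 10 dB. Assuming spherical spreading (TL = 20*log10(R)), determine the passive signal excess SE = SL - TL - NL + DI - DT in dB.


-21.82 dB


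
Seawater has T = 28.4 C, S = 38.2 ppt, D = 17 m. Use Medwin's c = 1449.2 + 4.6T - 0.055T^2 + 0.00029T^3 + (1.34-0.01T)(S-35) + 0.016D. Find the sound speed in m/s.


1545.77 m/s


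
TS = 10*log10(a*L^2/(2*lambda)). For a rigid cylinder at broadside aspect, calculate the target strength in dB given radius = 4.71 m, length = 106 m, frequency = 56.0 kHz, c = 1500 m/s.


59.95 dB


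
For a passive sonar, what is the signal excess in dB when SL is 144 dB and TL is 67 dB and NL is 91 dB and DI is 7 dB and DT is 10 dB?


SE = SL - TL - NL + DI - DT = 144 - 67 - 91 + 7 - 10 = -17

-17 dB


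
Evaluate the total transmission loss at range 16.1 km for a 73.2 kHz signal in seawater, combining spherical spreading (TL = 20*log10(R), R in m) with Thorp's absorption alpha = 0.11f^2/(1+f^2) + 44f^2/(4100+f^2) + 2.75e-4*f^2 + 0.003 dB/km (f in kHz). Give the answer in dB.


Step 1 (Thorp): alpha = 0.11*5358.24/(1+5358.24) + 44*5358.24/(4100+5358.24) + 2.75e-4*5358.24 + 0.003 = 26.5132 dB/km
Step 2: TL_spread = 20*log10(16100) = 84.14 dB
Step 3: TL_abs = alpha*R = 26.5132 * 16.1 = 426.86 dB
Step 4: TL_total = 84.14 + 426.86 = 511.0

511.0 dB


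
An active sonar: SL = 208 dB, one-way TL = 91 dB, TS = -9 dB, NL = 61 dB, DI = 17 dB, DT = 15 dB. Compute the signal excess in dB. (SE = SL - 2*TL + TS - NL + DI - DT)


-42 dB


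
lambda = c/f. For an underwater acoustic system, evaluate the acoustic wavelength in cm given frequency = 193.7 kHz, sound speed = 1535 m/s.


0.79 cm


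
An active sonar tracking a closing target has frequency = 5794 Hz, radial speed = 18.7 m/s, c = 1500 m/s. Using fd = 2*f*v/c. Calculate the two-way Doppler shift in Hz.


fd = 2*f*v/c = 2 * 5794 * 18.7 / 1500 = 144.46

144.46 Hz


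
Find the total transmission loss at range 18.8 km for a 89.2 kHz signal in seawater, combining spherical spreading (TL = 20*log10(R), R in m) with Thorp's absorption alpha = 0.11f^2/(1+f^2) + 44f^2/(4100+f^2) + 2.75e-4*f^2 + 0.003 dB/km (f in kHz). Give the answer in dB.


Step 1 (Thorp): alpha = 0.11*7956.64/(1+7956.64) + 44*7956.64/(4100+7956.64) + 2.75e-4*7956.64 + 0.003 = 31.3384 dB/km
Step 2: TL_spread = 20*log10(18800) = 85.48 dB
Step 3: TL_abs = alpha*R = 31.3384 * 18.8 = 589.16 dB
Step 4: TL_total = 85.48 + 589.16 = 674.64

674.64 dB


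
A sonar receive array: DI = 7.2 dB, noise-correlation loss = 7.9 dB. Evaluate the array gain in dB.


-0.7 dB


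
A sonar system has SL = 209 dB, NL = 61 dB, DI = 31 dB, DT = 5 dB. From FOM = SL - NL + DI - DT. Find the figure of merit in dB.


174 dB


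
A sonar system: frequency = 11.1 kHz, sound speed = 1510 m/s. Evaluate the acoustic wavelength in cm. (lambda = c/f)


lambda = c/f = 1510 / 11100 = 0.136 m = 13.6 cm

13.6 cm


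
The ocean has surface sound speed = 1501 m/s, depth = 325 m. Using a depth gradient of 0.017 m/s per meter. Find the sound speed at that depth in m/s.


1506.525 m/s


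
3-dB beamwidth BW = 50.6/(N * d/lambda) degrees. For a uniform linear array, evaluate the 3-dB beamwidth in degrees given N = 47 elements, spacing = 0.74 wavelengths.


BW = 50.6 / (47 * 0.74) = 50.6 / 34.78 = 1.45

1.45 deg


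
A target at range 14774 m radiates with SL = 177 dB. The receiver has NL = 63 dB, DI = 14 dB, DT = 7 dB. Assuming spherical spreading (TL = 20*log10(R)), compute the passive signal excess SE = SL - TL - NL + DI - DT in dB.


37.61 dB


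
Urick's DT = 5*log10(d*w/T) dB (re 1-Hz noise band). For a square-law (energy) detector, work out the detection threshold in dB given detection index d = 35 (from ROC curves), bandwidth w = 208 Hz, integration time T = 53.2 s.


DT = 5*log10(d*w/T) = 5*log10(35 * 208 / 53.2) = 5*log10(136.84) = 10.68

10.68 dB


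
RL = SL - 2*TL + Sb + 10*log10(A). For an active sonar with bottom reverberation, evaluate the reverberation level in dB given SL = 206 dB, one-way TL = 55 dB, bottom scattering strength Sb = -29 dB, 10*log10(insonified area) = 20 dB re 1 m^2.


RL = SL - 2*TL + Sb + 10*log10(A) = 206 - 2*55 + (-29) + 20 = 87

87 dB


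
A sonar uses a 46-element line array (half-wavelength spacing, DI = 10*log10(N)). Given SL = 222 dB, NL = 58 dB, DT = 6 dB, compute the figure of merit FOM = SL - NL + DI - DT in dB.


Step 1: DI = 10*log10(46) = 16.63 dB
Step 2: FOM = SL - NL + DI - DT = 222 - 58 + 16.63 - 6 = 174.63

174.63 dB


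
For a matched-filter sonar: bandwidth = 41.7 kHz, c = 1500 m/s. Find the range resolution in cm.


1.8 cm


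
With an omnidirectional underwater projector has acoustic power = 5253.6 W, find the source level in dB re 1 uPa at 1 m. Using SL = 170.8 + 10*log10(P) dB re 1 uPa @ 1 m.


208.0 dB


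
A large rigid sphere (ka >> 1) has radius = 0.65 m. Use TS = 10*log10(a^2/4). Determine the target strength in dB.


TS = 10*log10(0.65^2 / 4) = 10*log10(0.105625) = -9.76

-9.76 dB


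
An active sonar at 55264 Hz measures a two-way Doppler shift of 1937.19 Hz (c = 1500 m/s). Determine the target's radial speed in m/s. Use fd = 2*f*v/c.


26.29 m/s


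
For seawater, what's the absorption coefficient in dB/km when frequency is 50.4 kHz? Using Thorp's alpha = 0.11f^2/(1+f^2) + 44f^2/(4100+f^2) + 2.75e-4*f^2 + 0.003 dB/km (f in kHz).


f^2 = 2540.16
alpha = 0.11*2540.16/(1+2540.16) + 44*2540.16/(4100+2540.16) + 2.75e-4*2540.16 + 0.003 = 17.643

17.643 dB/km


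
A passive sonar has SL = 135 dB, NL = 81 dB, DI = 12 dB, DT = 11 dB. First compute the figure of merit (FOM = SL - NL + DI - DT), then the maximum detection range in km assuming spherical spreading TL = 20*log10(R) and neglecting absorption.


Step 1: FOM = SL - NL + DI - DT = 135 - 81 + 12 - 11 = 55 dB
Step 2: at max range FOM = TL = 20*log10(R), so R = 10^(55/20) = 562.34 m = 0.56 km

0.56 km


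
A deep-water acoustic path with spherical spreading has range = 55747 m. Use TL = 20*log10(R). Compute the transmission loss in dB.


TL = 20*log10(55747) = 94.92

94.92 dB


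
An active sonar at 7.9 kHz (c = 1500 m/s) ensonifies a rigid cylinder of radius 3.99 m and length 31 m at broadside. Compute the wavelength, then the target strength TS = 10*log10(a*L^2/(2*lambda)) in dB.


Step 1: lambda = c/f = 1500/7900 = 0.18987 m
Step 2: TS = 10*log10(a*L^2/(2*lambda)) = 10*log10(3.99*31^2/(2*0.18987)) = 40.04

40.04 dB


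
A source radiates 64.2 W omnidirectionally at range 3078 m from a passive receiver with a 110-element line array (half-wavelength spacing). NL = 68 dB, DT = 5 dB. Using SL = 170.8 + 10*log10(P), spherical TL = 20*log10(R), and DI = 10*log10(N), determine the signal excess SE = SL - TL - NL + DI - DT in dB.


66.52 dB


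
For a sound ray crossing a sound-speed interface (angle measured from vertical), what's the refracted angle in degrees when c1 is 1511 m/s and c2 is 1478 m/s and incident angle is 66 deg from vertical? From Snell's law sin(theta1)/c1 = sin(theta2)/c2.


sin(theta2) = (c2/c1)*sin(theta1) = (1478/1511)*sin(66 deg) = 0.89359
theta2 = arcsin(0.89359) = 63.33

63.33 deg


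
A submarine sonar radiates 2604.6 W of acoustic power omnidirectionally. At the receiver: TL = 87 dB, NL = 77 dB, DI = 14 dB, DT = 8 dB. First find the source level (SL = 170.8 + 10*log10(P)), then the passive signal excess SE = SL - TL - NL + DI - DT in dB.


Step 1: SL = 170.8 + 10*log10(2604.6) = 204.96 dB
Step 2: SE = SL - TL - NL + DI - DT = 204.96 - 87 - 77 + 14 - 8 = 46.96

46.96 dB


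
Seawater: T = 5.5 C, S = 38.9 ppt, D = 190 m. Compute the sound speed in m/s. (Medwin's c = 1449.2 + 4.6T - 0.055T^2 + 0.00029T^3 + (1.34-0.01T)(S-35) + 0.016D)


c = 1449.2 + 4.6*5.5 - 0.055*5.5^2 + 0.00029*5.5^3 + (1.34 - 0.01*5.5)*(38.9 - 35) + 0.016*190 = 1480.94

1480.94 m/s


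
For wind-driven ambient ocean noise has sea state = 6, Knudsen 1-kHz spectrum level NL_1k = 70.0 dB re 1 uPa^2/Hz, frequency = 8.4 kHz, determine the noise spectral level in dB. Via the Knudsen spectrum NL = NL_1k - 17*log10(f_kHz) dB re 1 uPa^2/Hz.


NL = NL_1k - 17*log10(f_kHz) = 70.0 - 17*log10(8.4) = 70.0 - (15.71) = 54.29

54.29 dB


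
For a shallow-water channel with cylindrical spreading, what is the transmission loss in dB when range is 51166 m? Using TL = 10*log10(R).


47.09 dB


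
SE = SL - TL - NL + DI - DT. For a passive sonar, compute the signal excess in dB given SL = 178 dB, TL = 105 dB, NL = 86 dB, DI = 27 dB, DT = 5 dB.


SE = SL - TL - NL + DI - DT = 178 - 105 - 86 + 27 - 5 = 9

9 dB


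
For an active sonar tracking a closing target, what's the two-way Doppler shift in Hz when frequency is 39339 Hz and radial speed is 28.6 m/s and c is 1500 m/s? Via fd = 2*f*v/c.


1500.13 Hz


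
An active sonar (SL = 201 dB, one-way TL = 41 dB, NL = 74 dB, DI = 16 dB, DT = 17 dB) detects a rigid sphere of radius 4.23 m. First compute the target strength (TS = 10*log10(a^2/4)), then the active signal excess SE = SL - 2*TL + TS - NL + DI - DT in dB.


Step 1: TS = 10*log10(4.23^2/4) = 6.51 dB
Step 2: SE = SL - 2*TL + TS - NL + DI - DT = 201 - 2*41 + (6.51) - 74 + 16 - 17 = 50.51

50.51 dB


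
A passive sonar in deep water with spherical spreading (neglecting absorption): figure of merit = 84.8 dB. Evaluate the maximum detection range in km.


At max range FOM = TL, so 20*log10(R) = 84.8
R = 10^(84.8/20) = 17378.01 m = 17.38 km

17.38 km


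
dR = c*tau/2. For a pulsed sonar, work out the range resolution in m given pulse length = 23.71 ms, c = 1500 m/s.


dR = c*tau/2 = 1500 * 23.71e-3 / 2 = 17.7825

17.7825 m


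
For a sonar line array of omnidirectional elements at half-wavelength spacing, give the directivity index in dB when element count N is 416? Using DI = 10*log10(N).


26.19 dB


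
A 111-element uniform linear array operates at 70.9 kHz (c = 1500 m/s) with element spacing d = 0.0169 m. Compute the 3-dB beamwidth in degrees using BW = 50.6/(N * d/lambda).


0.57 deg


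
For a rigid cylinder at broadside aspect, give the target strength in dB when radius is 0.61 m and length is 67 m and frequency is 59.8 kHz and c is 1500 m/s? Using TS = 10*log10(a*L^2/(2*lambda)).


47.37 dB


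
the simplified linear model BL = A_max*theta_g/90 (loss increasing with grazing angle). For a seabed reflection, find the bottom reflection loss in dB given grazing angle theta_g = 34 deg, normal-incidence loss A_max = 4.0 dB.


BL = A_max * theta_g / 90 = 4.0 * 34 / 90 = 1.51

1.51 dB


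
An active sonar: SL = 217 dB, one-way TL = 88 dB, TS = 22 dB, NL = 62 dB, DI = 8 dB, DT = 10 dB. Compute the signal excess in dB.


SE = SL - 2*TL + TS - NL + DI - DT = 217 - 2*88 + (22) - 62 + 8 - 10 = -1

-1 dB


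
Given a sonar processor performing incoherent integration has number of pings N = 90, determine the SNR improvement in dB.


Gain = 5*log10(90) = 9.77

9.77 dB


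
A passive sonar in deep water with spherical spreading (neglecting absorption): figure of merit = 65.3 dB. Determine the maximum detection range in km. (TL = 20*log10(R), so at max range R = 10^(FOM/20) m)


At max range FOM = TL, so 20*log10(R) = 65.3
R = 10^(65.3/20) = 1840.77 m = 1.84 km

1.84 km


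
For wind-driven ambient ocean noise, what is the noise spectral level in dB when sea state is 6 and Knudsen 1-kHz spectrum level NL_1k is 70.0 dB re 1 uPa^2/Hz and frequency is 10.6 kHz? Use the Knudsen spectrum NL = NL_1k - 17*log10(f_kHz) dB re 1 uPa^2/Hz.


NL = NL_1k - 17*log10(f_kHz) = 70.0 - 17*log10(10.6) = 70.0 - (17.43) = 52.57

52.57 dB
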